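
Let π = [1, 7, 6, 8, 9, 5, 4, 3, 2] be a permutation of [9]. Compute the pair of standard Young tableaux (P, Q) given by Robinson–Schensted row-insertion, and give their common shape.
P = [1, 2, 8, 9] / [3] / [4] / [5] / [6] / [7];  Q = [1, 2, 4, 5] / [3] / [6] / [7] / [8] / [9];  common shape = (4, 1, 1, 1, 1, 1)

Row-insert the values π_1, π_2, … into P one at a time, bumping the leftmost entry strictly greater than the inserted value down to the next row. The recording tableau Q records, in position (i, j), the step at which that cell was added to P.
  Insert 1 (step 1): P = [1];  Q = [1]
  Insert 7 (step 2): P = [1, 7];  Q = [1, 2]
  Insert 6 (step 3): P = [1, 6] / [7];  Q = [1, 2] / [3]
  Insert 8 (step 4): P = [1, 6, 8] / [7];  Q = [1, 2, 4] / [3]
  Insert 9 (step 5): P = [1, 6, 8, 9] / [7];  Q = [1, 2, 4, 5] / [3]
  Insert 5 (step 6): P = [1, 5, 8, 9] / [6] / [7];  Q = [1, 2, 4, 5] / [3] / [6]
  Insert 4 (step 7): P = [1, 4, 8, 9] / [5] / [6] / [7];  Q = [1, 2, 4, 5] / [3] / [6] / [7]
  Insert 3 (step 8): P = [1, 3, 8, 9] / [4] / [5] / [6] / [7];  Q = [1, 2, 4, 5] / [3] / [6] / [7] / [8]
  Insert 2 (step 9): P = [1, 2, 8, 9] / [3] / [4] / [5] / [6] / [7];  Q = [1, 2, 4, 5] / [3] / [6] / [7] / [8] / [9]
Final shape: (4, 1, 1, 1, 1, 1).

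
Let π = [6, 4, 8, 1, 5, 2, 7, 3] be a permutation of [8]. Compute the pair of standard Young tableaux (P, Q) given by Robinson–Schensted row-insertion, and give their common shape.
P = [1, 2, 3] / [4, 5, 7] / [6, 8];  Q = [1, 3, 7] / [2, 5, 8] / [4, 6];  common shape = (3, 3, 2)

Row-insert the values π_1, π_2, … into P one at a time, bumping the leftmost entry strictly greater than the inserted value down to the next row. The recording tableau Q records, in position (i, j), the step at which that cell was added to P.
  Insert 6 (step 1): P = [6];  Q = [1]
  Insert 4 (step 2): P = [4] / [6];  Q = [1] / [2]
  Insert 8 (step 3): P = [4, 8] / [6];  Q = [1, 3] / [2]
  Insert 1 (step 4): P = [1, 8] / [4] / [6];  Q = [1, 3] / [2] / [4]
  Insert 5 (step 5): P = [1, 5] / [4, 8] / [6];  Q = [1, 3] / [2, 5] / [4]
  Insert 2 (step 6): P = [1, 2] / [4, 5] / [6, 8];  Q = [1, 3] / [2, 5] / [4, 6]
  Insert 7 (step 7): P = [1, 2, 7] / [4, 5] / [6, 8];  Q = [1, 3, 7] / [2, 5] / [4, 6]
  Insert 3 (step 8): P = [1, 2, 3] / [4, 5, 7] / [6, 8];  Q = [1, 3, 7] / [2, 5, 8] / [4, 6]
Final shape: (3, 3, 2).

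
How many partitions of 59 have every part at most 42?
p(59, parts ≤ 42) = 830905

Use the recurrence p(n, m) = p(n, m−1) + p(n−m, m): either the largest part is < m (count p(n, m−1)) or the largest part is exactly m (remove one copy of m, count p(n−m, m)). With p(0, ·) = 1 this gives p(59, parts ≤ 42) = 830905. (By conjugating Young diagrams, this also counts partitions of 59 into at most 42 parts.)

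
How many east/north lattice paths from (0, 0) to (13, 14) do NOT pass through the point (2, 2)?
Number of paths = 11945832

Total paths from (0, 0) to (13, 14): C(27, 13) = 20058300. Paths through (2, 2): (paths (0, 0) → (2, 2)) × (paths (2, 2) → (13, 14)) = C(4, 2) · C(23, 11) = 6 · 1352078 = 8112468. Avoidance count = 20058300 − 8112468 = 11945832.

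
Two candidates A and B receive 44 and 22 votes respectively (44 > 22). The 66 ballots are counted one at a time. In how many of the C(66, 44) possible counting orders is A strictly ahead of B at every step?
Strict-lead orderings = 60727722660586800

Total orderings of the 66 votes with 44 for A: C(66, 44) = 182183167981760400. By the Bertrand ballot formula (Cycle Lemma / reflection principle), the number of orderings in which A is strictly ahead of B throughout is (p − q)/(p + q) · C(p + q, p) = (44 − 22)/(44 + 22) · 182183167981760400 = 60727722660586800.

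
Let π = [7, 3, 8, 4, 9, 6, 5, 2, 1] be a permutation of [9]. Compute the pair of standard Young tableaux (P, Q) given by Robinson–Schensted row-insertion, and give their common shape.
P = [1, 4, 5] / [2, 8, 9] / [3] / [6] / [7];  Q = [1, 3, 5] / [2, 4, 6] / [7] / [8] / [9];  common shape = (3, 3, 1, 1, 1)

Row-insert the values π_1, π_2, … into P one at a time, bumping the leftmost entry strictly greater than the inserted value down to the next row. The recording tableau Q records, in position (i, j), the step at which that cell was added to P.
  Insert 7 (step 1): P = [7];  Q = [1]
  Insert 3 (step 2): P = [3] / [7];  Q = [1] / [2]
  Insert 8 (step 3): P = [3, 8] / [7];  Q = [1, 3] / [2]
  Insert 4 (step 4): P = [3, 4] / [7, 8];  Q = [1, 3] / [2, 4]
  Insert 9 (step 5): P = [3, 4, 9] / [7, 8];  Q = [1, 3, 5] / [2, 4]
  Insert 6 (step 6): P = [3, 4, 6] / [7, 8, 9];  Q = [1, 3, 5] / [2, 4, 6]
  Insert 5 (step 7): P = [3, 4, 5] / [6, 8, 9] / [7];  Q = [1, 3, 5] / [2, 4, 6] / [7]
  Insert 2 (step 8): P = [2, 4, 5] / [3, 8, 9] / [6] / [7];  Q = [1, 3, 5] / [2, 4, 6] / [7] / [8]
  Insert 1 (step 9): P = [1, 4, 5] / [2, 8, 9] / [3] / [6] / [7];  Q = [1, 3, 5] / [2, 4, 6] / [7] / [8] / [9]
Final shape: (3, 3, 1, 1, 1).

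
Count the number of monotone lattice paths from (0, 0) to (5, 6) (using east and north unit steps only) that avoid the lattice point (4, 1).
Number of paths = 432

Total paths from (0, 0) to (5, 6): C(11, 5) = 462. Paths through (4, 1): (paths (0, 0) → (4, 1)) × (paths (4, 1) → (5, 6)) = C(5, 4) · C(6, 1) = 5 · 6 = 30. Avoidance count = 462 − 30 = 432.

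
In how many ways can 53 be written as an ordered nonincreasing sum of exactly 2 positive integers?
p(53, 2 parts) = 26

Partitions of n into exactly k parts are in bijection with partitions of n − k into at most k parts (subtract 1 from each part). So p(53, exactly 2) = p(51, parts ≤ 2). Computing via the recurrence p(m, j) = p(m, j−1) + p(m−j, j) gives 26.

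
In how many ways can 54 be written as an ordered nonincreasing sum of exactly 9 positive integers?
p(54, 9 parts) = 25331

Partitions of n into exactly k parts are in bijection with partitions of n − k into at most k parts (subtract 1 from each part). So p(54, exactly 9) = p(45, parts ≤ 9). Computing via the recurrence p(m, j) = p(m, j−1) + p(m−j, j) gives 25331.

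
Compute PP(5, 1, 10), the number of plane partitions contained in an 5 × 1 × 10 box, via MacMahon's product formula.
PP(5, 1, 10) = 3003

Evaluate the triple product over i = 1..5, j = 1..1, k = 1..10. The factors are (2/1) · (3/2) · (4/3) · (5/4) · (6/5) · (7/6) · (8/7) · (9/8) · … (50 factors total). The numerators and denominators telescope so the product is an integer; carrying out the multiplication exactly gives PP(5, 1, 10) = 3003.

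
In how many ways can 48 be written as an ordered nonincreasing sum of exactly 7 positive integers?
p(48, 7 parts) = 7190

Partitions of n into exactly k parts are in bijection with partitions of n − k into at most k parts (subtract 1 from each part). So p(48, exactly 7) = p(41, parts ≤ 7). Computing via the recurrence p(m, j) = p(m, j−1) + p(m−j, j) gives 7190.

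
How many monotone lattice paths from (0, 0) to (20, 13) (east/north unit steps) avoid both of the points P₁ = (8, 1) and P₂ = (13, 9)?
Number of paths = 388502826

Inclusion–exclusion. Total paths: C(33, 20) = 573166440. Through P₁: C(9, 8)·C(24, 12) = 24337404. Through P₂: C(22, 13)·C(11, 7) = 164148600. Since P₁ is strictly southwest of P₂, a monotone path through both must visit P₁ then P₂; paths through both = C(9, 8)·C(13, 5)·C(11, 7) = 3822390. Avoid both = 573166440 − 24337404 − 164148600 + 3822390 = 388502826.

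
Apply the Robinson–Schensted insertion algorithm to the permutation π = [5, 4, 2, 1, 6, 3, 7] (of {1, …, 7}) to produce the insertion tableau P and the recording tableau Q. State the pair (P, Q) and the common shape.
P = [1, 3, 7] / [2, 6] / [4] / [5];  Q = [1, 5, 7] / [2, 6] / [3] / [4];  common shape = (3, 2, 1, 1)

Row-insert the values π_1, π_2, … into P one at a time, bumping the leftmost entry strictly greater than the inserted value down to the next row. The recording tableau Q records, in position (i, j), the step at which that cell was added to P.
  Insert 5 (step 1): P = [5];  Q = [1]
  Insert 4 (step 2): P = [4] / [5];  Q = [1] / [2]
  Insert 2 (step 3): P = [2] / [4] / [5];  Q = [1] / [2] / [3]
  Insert 1 (step 4): P = [1] / [2] / [4] / [5];  Q = [1] / [2] / [3] / [4]
  Insert 6 (step 5): P = [1, 6] / [2] / [4] / [5];  Q = [1, 5] / [2] / [3] / [4]
  Insert 3 (step 6): P = [1, 3] / [2, 6] / [4] / [5];  Q = [1, 5] / [2, 6] / [3] / [4]
  Insert 7 (step 7): P = [1, 3, 7] / [2, 6] / [4] / [5];  Q = [1, 5, 7] / [2, 6] / [3] / [4]
Final shape: (3, 2, 1, 1).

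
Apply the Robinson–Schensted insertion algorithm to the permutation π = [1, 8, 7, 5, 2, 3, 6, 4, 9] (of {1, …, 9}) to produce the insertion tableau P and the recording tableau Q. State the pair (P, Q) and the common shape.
P = [1, 2, 3, 4, 9] / [5, 6] / [7] / [8];  Q = [1, 2, 6, 7, 9] / [3, 8] / [4] / [5];  common shape = (5, 2, 1, 1)

Row-insert the values π_1, π_2, … into P one at a time, bumping the leftmost entry strictly greater than the inserted value down to the next row. The recording tableau Q records, in position (i, j), the step at which that cell was added to P.
  Insert 1 (step 1): P = [1];  Q = [1]
  Insert 8 (step 2): P = [1, 8];  Q = [1, 2]
  Insert 7 (step 3): P = [1, 7] / [8];  Q = [1, 2] / [3]
  Insert 5 (step 4): P = [1, 5] / [7] / [8];  Q = [1, 2] / [3] / [4]
  Insert 2 (step 5): P = [1, 2] / [5] / [7] / [8];  Q = [1, 2] / [3] / [4] / [5]
  Insert 3 (step 6): P = [1, 2, 3] / [5] / [7] / [8];  Q = [1, 2, 6] / [3] / [4] / [5]
  Insert 6 (step 7): P = [1, 2, 3, 6] / [5] / [7] / [8];  Q = [1, 2, 6, 7] / [3] / [4] / [5]
  Insert 4 (step 8): P = [1, 2, 3, 4] / [5, 6] / [7] / [8];  Q = [1, 2, 6, 7] / [3, 8] / [4] / [5]
  Insert 9 (step 9): P = [1, 2, 3, 4, 9] / [5, 6] / [7] / [8];  Q = [1, 2, 6, 7, 9] / [3, 8] / [4] / [5]
Final shape: (5, 2, 1, 1).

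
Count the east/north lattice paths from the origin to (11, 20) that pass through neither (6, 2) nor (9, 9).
Number of paths = 80199863

Inclusion–exclusion. Total paths: C(31, 11) = 84672315. Through P₁: C(8, 6)·C(23, 5) = 942172. Through P₂: C(18, 9)·C(13, 2) = 3792360. Since P₁ is strictly southwest of P₂, a monotone path through both must visit P₁ then P₂; paths through both = C(8, 6)·C(10, 3)·C(13, 2) = 262080. Avoid both = 84672315 − 942172 − 3792360 + 262080 = 80199863.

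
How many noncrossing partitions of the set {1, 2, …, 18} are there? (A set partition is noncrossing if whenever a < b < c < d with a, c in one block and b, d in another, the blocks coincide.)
C_18 = 477638700

These noncrossing partitions are counted by the Catalan number C_n = (1/(n + 1)) · C(2n, n). For n = 18: C_18 = (1/19) · C(36, 18) = 9075135300/19 = 477638700.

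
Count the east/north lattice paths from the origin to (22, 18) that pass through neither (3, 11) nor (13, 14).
Number of paths = 98873572460

Inclusion–exclusion. Total paths: C(40, 22) = 113380261800. Through P₁: C(14, 3)·C(26, 19) = 239439200. Through P₂: C(27, 13)·C(13, 9) = 14341684500. Since P₁ is strictly southwest of P₂, a monotone path through both must visit P₁ then P₂; paths through both = C(14, 3)·C(13, 10)·C(13, 9) = 74434360. Avoid both = 113380261800 − 239439200 − 14341684500 + 74434360 = 98873572460.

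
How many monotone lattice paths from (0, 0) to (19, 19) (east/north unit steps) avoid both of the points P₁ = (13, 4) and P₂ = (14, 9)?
Number of paths = 32804976750

Inclusion–exclusion. Total paths: C(38, 19) = 35345263800. Through P₁: C(17, 13)·C(21, 6) = 129148320. Through P₂: C(23, 14)·C(15, 5) = 2454021570. Since P₁ is strictly southwest of P₂, a monotone path through both must visit P₁ then P₂; paths through both = C(17, 13)·C(6, 1)·C(15, 5) = 42882840. Avoid both = 35345263800 − 129148320 − 2454021570 + 42882840 = 32804976750.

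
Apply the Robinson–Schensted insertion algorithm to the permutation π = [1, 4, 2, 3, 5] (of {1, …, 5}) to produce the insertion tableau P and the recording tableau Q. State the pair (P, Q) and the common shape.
P = [1, 2, 3, 5] / [4];  Q = [1, 2, 4, 5] / [3];  common shape = (4, 1)

Row-insert the values π_1, π_2, … into P one at a time, bumping the leftmost entry strictly greater than the inserted value down to the next row. The recording tableau Q records, in position (i, j), the step at which that cell was added to P.
  Insert 1 (step 1): P = [1];  Q = [1]
  Insert 4 (step 2): P = [1, 4];  Q = [1, 2]
  Insert 2 (step 3): P = [1, 2] / [4];  Q = [1, 2] / [3]
  Insert 3 (step 4): P = [1, 2, 3] / [4];  Q = [1, 2, 4] / [3]
  Insert 5 (step 5): P = [1, 2, 3, 5] / [4];  Q = [1, 2, 4, 5] / [3]
Final shape: (4, 1).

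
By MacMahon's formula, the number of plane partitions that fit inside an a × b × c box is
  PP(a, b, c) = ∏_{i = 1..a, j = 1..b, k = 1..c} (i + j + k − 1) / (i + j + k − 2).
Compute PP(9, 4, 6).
PP(9, 4, 6) = 559299781040

Evaluate the triple product over i = 1..9, j = 1..4, k = 1..6. The factors are (2/1) · (3/2) · (4/3) · (5/4) · (6/5) · (7/6) · (3/2) · (4/3) · … (216 factors total). The numerators and denominators telescope so the product is an integer; carrying out the multiplication exactly gives PP(9, 4, 6) = 559299781040.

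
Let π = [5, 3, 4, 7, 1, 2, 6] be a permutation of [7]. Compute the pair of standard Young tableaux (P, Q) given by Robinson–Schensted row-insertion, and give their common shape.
P = [1, 2, 6] / [3, 4, 7] / [5];  Q = [1, 3, 4] / [2, 6, 7] / [5];  common shape = (3, 3, 1)

Row-insert the values π_1, π_2, … into P one at a time, bumping the leftmost entry strictly greater than the inserted value down to the next row. The recording tableau Q records, in position (i, j), the step at which that cell was added to P.
  Insert 5 (step 1): P = [5];  Q = [1]
  Insert 3 (step 2): P = [3] / [5];  Q = [1] / [2]
  Insert 4 (step 3): P = [3, 4] / [5];  Q = [1, 3] / [2]
  Insert 7 (step 4): P = [3, 4, 7] / [5];  Q = [1, 3, 4] / [2]
  Insert 1 (step 5): P = [1, 4, 7] / [3] / [5];  Q = [1, 3, 4] / [2] / [5]
  Insert 2 (step 6): P = [1, 2, 7] / [3, 4] / [5];  Q = [1, 3, 4] / [2, 6] / [5]
  Insert 6 (step 7): P = [1, 2, 6] / [3, 4, 7] / [5];  Q = [1, 3, 4] / [2, 6, 7] / [5]
Final shape: (3, 3, 1).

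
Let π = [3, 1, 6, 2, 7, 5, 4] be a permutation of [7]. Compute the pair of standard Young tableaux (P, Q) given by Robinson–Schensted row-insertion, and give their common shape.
P = [1, 2, 4] / [3, 5, 7] / [6];  Q = [1, 3, 5] / [2, 4, 6] / [7];  common shape = (3, 3, 1)

Row-insert the values π_1, π_2, … into P one at a time, bumping the leftmost entry strictly greater than the inserted value down to the next row. The recording tableau Q records, in position (i, j), the step at which that cell was added to P.
  Insert 3 (step 1): P = [3];  Q = [1]
  Insert 1 (step 2): P = [1] / [3];  Q = [1] / [2]
  Insert 6 (step 3): P = [1, 6] / [3];  Q = [1, 3] / [2]
  Insert 2 (step 4): P = [1, 2] / [3, 6];  Q = [1, 3] / [2, 4]
  Insert 7 (step 5): P = [1, 2, 7] / [3, 6];  Q = [1, 3, 5] / [2, 4]
  Insert 5 (step 6): P = [1, 2, 5] / [3, 6, 7];  Q = [1, 3, 5] / [2, 4, 6]
  Insert 4 (step 7): P = [1, 2, 4] / [3, 5, 7] / [6];  Q = [1, 3, 5] / [2, 4, 6] / [7]
Final shape: (3, 3, 1).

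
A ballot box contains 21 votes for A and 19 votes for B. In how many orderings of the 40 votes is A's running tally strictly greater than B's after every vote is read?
Strict-lead orderings = 6564120420

Total orderings of the 40 votes with 21 for A: C(40, 21) = 131282408400. By the Bertrand ballot formula (Cycle Lemma / reflection principle), the number of orderings in which A is strictly ahead of B throughout is (p − q)/(p + q) · C(p + q, p) = (21 − 19)/(21 + 19) · 131282408400 = 6564120420.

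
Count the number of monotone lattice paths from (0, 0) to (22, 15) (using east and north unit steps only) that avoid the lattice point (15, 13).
Number of paths = 8016282000

Total paths from (0, 0) to (22, 15): C(37, 22) = 9364199760. Paths through (15, 13): (paths (0, 0) → (15, 13)) × (paths (15, 13) → (22, 15)) = C(28, 15) · C(9, 7) = 37442160 · 36 = 1347917760. Avoidance count = 9364199760 − 1347917760 = 8016282000.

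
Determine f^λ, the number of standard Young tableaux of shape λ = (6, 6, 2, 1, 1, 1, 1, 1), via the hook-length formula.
# SYT of shape (6, 6, 2, 1, 1, 1, 1, 1) = 7674480

Hook-length formula: f^λ = n! / Π hook(c), product over all cells c of the Young diagram. For λ = (6, 6, 2, 1, 1, 1, 1, 1), n = 19 boxes. Hook lengths by row (left-to-right, top-to-bottom): [13, 7, 5, 4, 3, 2]; [12, 6, 4, 3, 2, 1]; [7, 1]; [5]; [4]; [3]; [2]; [1]. Product of hooks = 15850598400. So f^λ = 19! / 15850598400 = 121645100408832000 / 15850598400 = 7674480.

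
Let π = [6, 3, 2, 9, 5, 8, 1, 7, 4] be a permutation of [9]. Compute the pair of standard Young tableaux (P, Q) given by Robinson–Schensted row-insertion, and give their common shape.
P = [1, 4, 7] / [2, 5] / [3, 8] / [6, 9];  Q = [1, 4, 6] / [2, 5] / [3, 8] / [7, 9];  common shape = (3, 2, 2, 2)

Row-insert the values π_1, π_2, … into P one at a time, bumping the leftmost entry strictly greater than the inserted value down to the next row. The recording tableau Q records, in position (i, j), the step at which that cell was added to P.
  Insert 6 (step 1): P = [6];  Q = [1]
  Insert 3 (step 2): P = [3] / [6];  Q = [1] / [2]
  Insert 2 (step 3): P = [2] / [3] / [6];  Q = [1] / [2] / [3]
  Insert 9 (step 4): P = [2, 9] / [3] / [6];  Q = [1, 4] / [2] / [3]
  Insert 5 (step 5): P = [2, 5] / [3, 9] / [6];  Q = [1, 4] / [2, 5] / [3]
  Insert 8 (step 6): P = [2, 5, 8] / [3, 9] / [6];  Q = [1, 4, 6] / [2, 5] / [3]
  Insert 1 (step 7): P = [1, 5, 8] / [2, 9] / [3] / [6];  Q = [1, 4, 6] / [2, 5] / [3] / [7]
  Insert 7 (step 8): P = [1, 5, 7] / [2, 8] / [3, 9] / [6];  Q = [1, 4, 6] / [2, 5] / [3, 8] / [7]
  Insert 4 (step 9): P = [1, 4, 7] / [2, 5] / [3, 8] / [6, 9];  Q = [1, 4, 6] / [2, 5] / [3, 8] / [7, 9]
Final shape: (3, 2, 2, 2).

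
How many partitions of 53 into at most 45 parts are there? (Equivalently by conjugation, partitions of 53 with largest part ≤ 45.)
p(53, parts ≤ 45) = 329886

Use the recurrence p(n, m) = p(n, m−1) + p(n−m, m): either the largest part is < m (count p(n, m−1)) or the largest part is exactly m (remove one copy of m, count p(n−m, m)). With p(0, ·) = 1 this gives p(53, parts ≤ 45) = 329886. (By conjugating Young diagrams, this also counts partitions of 53 into at most 45 parts.)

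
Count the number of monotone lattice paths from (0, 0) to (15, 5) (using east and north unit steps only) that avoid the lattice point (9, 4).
Number of paths = 10499

Total paths from (0, 0) to (15, 5): C(20, 15) = 15504. Paths through (9, 4): (paths (0, 0) → (9, 4)) × (paths (9, 4) → (15, 5)) = C(13, 9) · C(7, 6) = 715 · 7 = 5005. Avoidance count = 15504 − 5005 = 10499.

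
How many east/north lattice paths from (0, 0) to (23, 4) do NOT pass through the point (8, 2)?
Number of paths = 11430

Total paths from (0, 0) to (23, 4): C(27, 23) = 17550. Paths through (8, 2): (paths (0, 0) → (8, 2)) × (paths (8, 2) → (23, 4)) = C(10, 8) · C(17, 15) = 45 · 136 = 6120. Avoidance count = 17550 − 6120 = 11430.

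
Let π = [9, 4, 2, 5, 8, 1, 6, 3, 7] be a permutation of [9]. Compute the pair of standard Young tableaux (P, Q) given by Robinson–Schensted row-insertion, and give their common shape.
P = [1, 3, 6, 7] / [2, 5] / [4, 8] / [9];  Q = [1, 4, 5, 9] / [2, 7] / [3, 8] / [6];  common shape = (4, 2, 2, 1)

Row-insert the values π_1, π_2, … into P one at a time, bumping the leftmost entry strictly greater than the inserted value down to the next row. The recording tableau Q records, in position (i, j), the step at which that cell was added to P.
  Insert 9 (step 1): P = [9];  Q = [1]
  Insert 4 (step 2): P = [4] / [9];  Q = [1] / [2]
  Insert 2 (step 3): P = [2] / [4] / [9];  Q = [1] / [2] / [3]
  Insert 5 (step 4): P = [2, 5] / [4] / [9];  Q = [1, 4] / [2] / [3]
  Insert 8 (step 5): P = [2, 5, 8] / [4] / [9];  Q = [1, 4, 5] / [2] / [3]
  Insert 1 (step 6): P = [1, 5, 8] / [2] / [4] / [9];  Q = [1, 4, 5] / [2] / [3] / [6]
  Insert 6 (step 7): P = [1, 5, 6] / [2, 8] / [4] / [9];  Q = [1, 4, 5] / [2, 7] / [3] / [6]
  Insert 3 (step 8): P = [1, 3, 6] / [2, 5] / [4, 8] / [9];  Q = [1, 4, 5] / [2, 7] / [3, 8] / [6]
  Insert 7 (step 9): P = [1, 3, 6, 7] / [2, 5] / [4, 8] / [9];  Q = [1, 4, 5, 9] / [2, 7] / [3, 8] / [6]
Final shape: (4, 2, 2, 1).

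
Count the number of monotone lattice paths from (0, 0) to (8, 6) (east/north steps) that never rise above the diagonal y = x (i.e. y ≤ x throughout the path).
Number of paths = 1001

By the reflection principle (André's argument), the number of monotone paths to (8, 6) with n ≤ m that never go above y = x is C(14, 8) − C(14, 9) = 3003 − 2002 = 1001.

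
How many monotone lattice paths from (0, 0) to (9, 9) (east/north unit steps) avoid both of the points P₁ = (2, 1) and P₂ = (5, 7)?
Number of paths = 21215

Inclusion–exclusion. Total paths: C(18, 9) = 48620. Through P₁: C(3, 2)·C(15, 7) = 19305. Through P₂: C(12, 5)·C(6, 4) = 11880. Since P₁ is strictly southwest of P₂, a monotone path through both must visit P₁ then P₂; paths through both = C(3, 2)·C(9, 3)·C(6, 4) = 3780. Avoid both = 48620 − 19305 − 11880 + 3780 = 21215.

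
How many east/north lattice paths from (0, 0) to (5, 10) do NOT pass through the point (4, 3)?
Number of paths = 2723

Total paths from (0, 0) to (5, 10): C(15, 5) = 3003. Paths through (4, 3): (paths (0, 0) → (4, 3)) × (paths (4, 3) → (5, 10)) = C(7, 4) · C(8, 1) = 35 · 8 = 280. Avoidance count = 3003 − 280 = 2723.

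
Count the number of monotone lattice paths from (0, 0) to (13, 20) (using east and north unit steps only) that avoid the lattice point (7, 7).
Number of paths = 480049416

Total paths from (0, 0) to (13, 20): C(33, 13) = 573166440. Paths through (7, 7): (paths (0, 0) → (7, 7)) × (paths (7, 7) → (13, 20)) = C(14, 7) · C(19, 6) = 3432 · 27132 = 93117024. Avoidance count = 573166440 − 93117024 = 480049416.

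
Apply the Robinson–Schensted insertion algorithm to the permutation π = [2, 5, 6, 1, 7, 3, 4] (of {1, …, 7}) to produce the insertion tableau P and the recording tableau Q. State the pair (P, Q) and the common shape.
P = [1, 3, 4, 7] / [2, 5, 6];  Q = [1, 2, 3, 5] / [4, 6, 7];  common shape = (4, 3)

Row-insert the values π_1, π_2, … into P one at a time, bumping the leftmost entry strictly greater than the inserted value down to the next row. The recording tableau Q records, in position (i, j), the step at which that cell was added to P.
  Insert 2 (step 1): P = [2];  Q = [1]
  Insert 5 (step 2): P = [2, 5];  Q = [1, 2]
  Insert 6 (step 3): P = [2, 5, 6];  Q = [1, 2, 3]
  Insert 1 (step 4): P = [1, 5, 6] / [2];  Q = [1, 2, 3] / [4]
  Insert 7 (step 5): P = [1, 5, 6, 7] / [2];  Q = [1, 2, 3, 5] / [4]
  Insert 3 (step 6): P = [1, 3, 6, 7] / [2, 5];  Q = [1, 2, 3, 5] / [4, 6]
  Insert 4 (step 7): P = [1, 3, 4, 7] / [2, 5, 6];  Q = [1, 2, 3, 5] / [4, 6, 7]
Final shape: (4, 3).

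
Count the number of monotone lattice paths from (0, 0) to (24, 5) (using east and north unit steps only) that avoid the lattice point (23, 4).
Number of paths = 83655

Total paths from (0, 0) to (24, 5): C(29, 24) = 118755. Paths through (23, 4): (paths (0, 0) → (23, 4)) × (paths (23, 4) → (24, 5)) = C(27, 23) · C(2, 1) = 17550 · 2 = 35100. Avoidance count = 118755 − 35100 = 83655.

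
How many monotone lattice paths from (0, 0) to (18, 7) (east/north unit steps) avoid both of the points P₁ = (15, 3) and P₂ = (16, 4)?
Number of paths = 420010

Inclusion–exclusion. Total paths: C(25, 18) = 480700. Through P₁: C(18, 15)·C(7, 3) = 28560. Through P₂: C(20, 16)·C(5, 2) = 48450. Since P₁ is strictly southwest of P₂, a monotone path through both must visit P₁ then P₂; paths through both = C(18, 15)·C(2, 1)·C(5, 2) = 16320. Avoid both = 480700 − 28560 − 48450 + 16320 = 420010.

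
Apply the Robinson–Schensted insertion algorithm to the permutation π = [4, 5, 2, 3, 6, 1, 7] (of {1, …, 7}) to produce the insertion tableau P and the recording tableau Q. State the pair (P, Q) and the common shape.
P = [1, 3, 6, 7] / [2, 5] / [4];  Q = [1, 2, 5, 7] / [3, 4] / [6];  common shape = (4, 2, 1)

Row-insert the values π_1, π_2, … into P one at a time, bumping the leftmost entry strictly greater than the inserted value down to the next row. The recording tableau Q records, in position (i, j), the step at which that cell was added to P.
  Insert 4 (step 1): P = [4];  Q = [1]
  Insert 5 (step 2): P = [4, 5];  Q = [1, 2]
  Insert 2 (step 3): P = [2, 5] / [4];  Q = [1, 2] / [3]
  Insert 3 (step 4): P = [2, 3] / [4, 5];  Q = [1, 2] / [3, 4]
  Insert 6 (step 5): P = [2, 3, 6] / [4, 5];  Q = [1, 2, 5] / [3, 4]
  Insert 1 (step 6): P = [1, 3, 6] / [2, 5] / [4];  Q = [1, 2, 5] / [3, 4] / [6]
  Insert 7 (step 7): P = [1, 3, 6, 7] / [2, 5] / [4];  Q = [1, 2, 5, 7] / [3, 4] / [6]
Final shape: (4, 2, 1).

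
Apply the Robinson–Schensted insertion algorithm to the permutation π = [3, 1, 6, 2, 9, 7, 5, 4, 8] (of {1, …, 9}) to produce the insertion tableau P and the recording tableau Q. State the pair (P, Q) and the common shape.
P = [1, 2, 4, 8] / [3, 5, 7] / [6] / [9];  Q = [1, 3, 5, 9] / [2, 4, 6] / [7] / [8];  common shape = (4, 3, 1, 1)

Row-insert the values π_1, π_2, … into P one at a time, bumping the leftmost entry strictly greater than the inserted value down to the next row. The recording tableau Q records, in position (i, j), the step at which that cell was added to P.
  Insert 3 (step 1): P = [3];  Q = [1]
  Insert 1 (step 2): P = [1] / [3];  Q = [1] / [2]
  Insert 6 (step 3): P = [1, 6] / [3];  Q = [1, 3] / [2]
  Insert 2 (step 4): P = [1, 2] / [3, 6];  Q = [1, 3] / [2, 4]
  Insert 9 (step 5): P = [1, 2, 9] / [3, 6];  Q = [1, 3, 5] / [2, 4]
  Insert 7 (step 6): P = [1, 2, 7] / [3, 6, 9];  Q = [1, 3, 5] / [2, 4, 6]
  Insert 5 (step 7): P = [1, 2, 5] / [3, 6, 7] / [9];  Q = [1, 3, 5] / [2, 4, 6] / [7]
  Insert 4 (step 8): P = [1, 2, 4] / [3, 5, 7] / [6] / [9];  Q = [1, 3, 5] / [2, 4, 6] / [7] / [8]
  Insert 8 (step 9): P = [1, 2, 4, 8] / [3, 5, 7] / [6] / [9];  Q = [1, 3, 5, 9] / [2, 4, 6] / [7] / [8]
Final shape: (4, 3, 1, 1).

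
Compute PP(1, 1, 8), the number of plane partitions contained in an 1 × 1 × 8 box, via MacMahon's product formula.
PP(1, 1, 8) = 9

Evaluate the triple product over i = 1..1, j = 1..1, k = 1..8. The factors are (2/1) · (3/2) · (4/3) · (5/4) · (6/5) · (7/6) · (8/7) · (9/8). The numerators and denominators telescope so the product is an integer; carrying out the multiplication exactly gives PP(1, 1, 8) = 9.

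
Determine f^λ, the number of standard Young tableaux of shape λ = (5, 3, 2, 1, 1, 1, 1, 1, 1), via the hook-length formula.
# SYT of shape (5, 3, 2, 1, 1, 1, 1, 1, 1) = 194040

Hook-length formula: f^λ = n! / Π hook(c), product over all cells c of the Young diagram. For λ = (5, 3, 2, 1, 1, 1, 1, 1, 1), n = 16 boxes. Hook lengths by row (left-to-right, top-to-bottom): [13, 6, 4, 2, 1]; [10, 3, 1]; [8, 1]; [6]; [5]; [4]; [3]; [2]; [1]. Product of hooks = 107827200. So f^λ = 16! / 107827200 = 20922789888000 / 107827200 = 194040.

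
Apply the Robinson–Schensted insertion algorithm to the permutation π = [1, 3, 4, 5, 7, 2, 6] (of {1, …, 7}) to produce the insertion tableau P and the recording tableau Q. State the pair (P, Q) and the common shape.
P = [1, 2, 4, 5, 6] / [3, 7];  Q = [1, 2, 3, 4, 5] / [6, 7];  common shape = (5, 2)

Row-insert the values π_1, π_2, … into P one at a time, bumping the leftmost entry strictly greater than the inserted value down to the next row. The recording tableau Q records, in position (i, j), the step at which that cell was added to P.
  Insert 1 (step 1): P = [1];  Q = [1]
  Insert 3 (step 2): P = [1, 3];  Q = [1, 2]
  Insert 4 (step 3): P = [1, 3, 4];  Q = [1, 2, 3]
  Insert 5 (step 4): P = [1, 3, 4, 5];  Q = [1, 2, 3, 4]
  Insert 7 (step 5): P = [1, 3, 4, 5, 7];  Q = [1, 2, 3, 4, 5]
  Insert 2 (step 6): P = [1, 2, 4, 5, 7] / [3];  Q = [1, 2, 3, 4, 5] / [6]
  Insert 6 (step 7): P = [1, 2, 4, 5, 6] / [3, 7];  Q = [1, 2, 3, 4, 5] / [6, 7]
Final shape: (5, 2).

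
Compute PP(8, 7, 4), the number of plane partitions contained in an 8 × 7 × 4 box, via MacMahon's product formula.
PP(8, 7, 4) = 1318349483880

Evaluate the triple product over i = 1..8, j = 1..7, k = 1..4. The factors are (2/1) · (3/2) · (4/3) · (5/4) · (3/2) · (4/3) · (5/4) · (6/5) · … (224 factors total). The numerators and denominators telescope so the product is an integer; carrying out the multiplication exactly gives PP(8, 7, 4) = 1318349483880.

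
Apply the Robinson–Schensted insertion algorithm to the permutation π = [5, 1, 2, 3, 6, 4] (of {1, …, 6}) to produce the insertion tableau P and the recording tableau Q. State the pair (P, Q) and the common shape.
P = [1, 2, 3, 4] / [5, 6];  Q = [1, 3, 4, 5] / [2, 6];  common shape = (4, 2)

Row-insert the values π_1, π_2, … into P one at a time, bumping the leftmost entry strictly greater than the inserted value down to the next row. The recording tableau Q records, in position (i, j), the step at which that cell was added to P.
  Insert 5 (step 1): P = [5];  Q = [1]
  Insert 1 (step 2): P = [1] / [5];  Q = [1] / [2]
  Insert 2 (step 3): P = [1, 2] / [5];  Q = [1, 3] / [2]
  Insert 3 (step 4): P = [1, 2, 3] / [5];  Q = [1, 3, 4] / [2]
  Insert 6 (step 5): P = [1, 2, 3, 6] / [5];  Q = [1, 3, 4, 5] / [2]
  Insert 4 (step 6): P = [1, 2, 3, 4] / [5, 6];  Q = [1, 3, 4, 5] / [2, 6]
Final shape: (4, 2).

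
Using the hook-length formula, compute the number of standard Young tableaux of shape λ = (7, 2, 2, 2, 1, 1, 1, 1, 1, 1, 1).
# SYT of shape (7, 2, 2, 2, 1, 1, 1, 1, 1, 1, 1) = 4426240

Hook-length formula: f^λ = n! / Π hook(c), product over all cells c of the Young diagram. For λ = (7, 2, 2, 2, 1, 1, 1, 1, 1, 1, 1), n = 20 boxes. Hook lengths by row (left-to-right, top-to-bottom): [17, 9, 5, 4, 3, 2, 1]; [11, 3]; [10, 2]; [9, 1]; [7]; [6]; [5]; [4]; [3]; [2]; [1]. Product of hooks = 549654336000. So f^λ = 20! / 549654336000 = 2432902008176640000 / 549654336000 = 4426240.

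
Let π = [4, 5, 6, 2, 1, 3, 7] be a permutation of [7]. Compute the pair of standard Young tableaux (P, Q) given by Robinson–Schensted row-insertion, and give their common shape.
P = [1, 3, 6, 7] / [2, 5] / [4];  Q = [1, 2, 3, 7] / [4, 6] / [5];  common shape = (4, 2, 1)

Row-insert the values π_1, π_2, … into P one at a time, bumping the leftmost entry strictly greater than the inserted value down to the next row. The recording tableau Q records, in position (i, j), the step at which that cell was added to P.
  Insert 4 (step 1): P = [4];  Q = [1]
  Insert 5 (step 2): P = [4, 5];  Q = [1, 2]
  Insert 6 (step 3): P = [4, 5, 6];  Q = [1, 2, 3]
  Insert 2 (step 4): P = [2, 5, 6] / [4];  Q = [1, 2, 3] / [4]
  Insert 1 (step 5): P = [1, 5, 6] / [2] / [4];  Q = [1, 2, 3] / [4] / [5]
  Insert 3 (step 6): P = [1, 3, 6] / [2, 5] / [4];  Q = [1, 2, 3] / [4, 6] / [5]
  Insert 7 (step 7): P = [1, 3, 6, 7] / [2, 5] / [4];  Q = [1, 2, 3, 7] / [4, 6] / [5]
Final shape: (4, 2, 1).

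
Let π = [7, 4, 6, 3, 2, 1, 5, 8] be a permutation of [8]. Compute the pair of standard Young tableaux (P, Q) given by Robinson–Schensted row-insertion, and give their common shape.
P = [1, 5, 8] / [2, 6] / [3] / [4] / [7];  Q = [1, 3, 8] / [2, 7] / [4] / [5] / [6];  common shape = (3, 2, 1, 1, 1)

Row-insert the values π_1, π_2, … into P one at a time, bumping the leftmost entry strictly greater than the inserted value down to the next row. The recording tableau Q records, in position (i, j), the step at which that cell was added to P.
  Insert 7 (step 1): P = [7];  Q = [1]
  Insert 4 (step 2): P = [4] / [7];  Q = [1] / [2]
  Insert 6 (step 3): P = [4, 6] / [7];  Q = [1, 3] / [2]
  Insert 3 (step 4): P = [3, 6] / [4] / [7];  Q = [1, 3] / [2] / [4]
  Insert 2 (step 5): P = [2, 6] / [3] / [4] / [7];  Q = [1, 3] / [2] / [4] / [5]
  Insert 1 (step 6): P = [1, 6] / [2] / [3] / [4] / [7];  Q = [1, 3] / [2] / [4] / [5] / [6]
  Insert 5 (step 7): P = [1, 5] / [2, 6] / [3] / [4] / [7];  Q = [1, 3] / [2, 7] / [4] / [5] / [6]
  Insert 8 (step 8): P = [1, 5, 8] / [2, 6] / [3] / [4] / [7];  Q = [1, 3, 8] / [2, 7] / [4] / [5] / [6]
Final shape: (3, 2, 1, 1, 1).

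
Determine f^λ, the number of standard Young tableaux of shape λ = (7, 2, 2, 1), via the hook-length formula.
# SYT of shape (7, 2, 2, 1) = 2079

Hook-length formula: f^λ = n! / Π hook(c), product over all cells c of the Young diagram. For λ = (7, 2, 2, 1), n = 12 boxes. Hook lengths by row (left-to-right, top-to-bottom): [10, 8, 5, 4, 3, 2, 1]; [4, 2]; [3, 1]; [1]. Product of hooks = 230400. So f^λ = 12! / 230400 = 479001600 / 230400 = 2079.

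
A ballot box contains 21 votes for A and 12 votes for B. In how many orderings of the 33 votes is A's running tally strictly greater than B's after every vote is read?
Strict-lead orderings = 96768360

Total orderings of the 33 votes with 21 for A: C(33, 21) = 354817320. By the Bertrand ballot formula (Cycle Lemma / reflection principle), the number of orderings in which A is strictly ahead of B throughout is (p − q)/(p + q) · C(p + q, p) = (21 − 12)/(21 + 12) · 354817320 = 96768360.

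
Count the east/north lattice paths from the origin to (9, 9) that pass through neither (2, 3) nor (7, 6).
Number of paths = 19900

Inclusion–exclusion. Total paths: C(18, 9) = 48620. Through P₁: C(5, 2)·C(13, 7) = 17160. Through P₂: C(13, 7)·C(5, 2) = 17160. Since P₁ is strictly southwest of P₂, a monotone path through both must visit P₁ then P₂; paths through both = C(5, 2)·C(8, 5)·C(5, 2) = 5600. Avoid both = 48620 − 17160 − 17160 + 5600 = 19900.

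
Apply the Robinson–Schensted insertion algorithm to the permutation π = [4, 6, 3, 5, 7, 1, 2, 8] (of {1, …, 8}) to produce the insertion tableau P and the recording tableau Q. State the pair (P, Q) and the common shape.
P = [1, 2, 7, 8] / [3, 5] / [4, 6];  Q = [1, 2, 5, 8] / [3, 4] / [6, 7];  common shape = (4, 2, 2)

Row-insert the values π_1, π_2, … into P one at a time, bumping the leftmost entry strictly greater than the inserted value down to the next row. The recording tableau Q records, in position (i, j), the step at which that cell was added to P.
  Insert 4 (step 1): P = [4];  Q = [1]
  Insert 6 (step 2): P = [4, 6];  Q = [1, 2]
  Insert 3 (step 3): P = [3, 6] / [4];  Q = [1, 2] / [3]
  Insert 5 (step 4): P = [3, 5] / [4, 6];  Q = [1, 2] / [3, 4]
  Insert 7 (step 5): P = [3, 5, 7] / [4, 6];  Q = [1, 2, 5] / [3, 4]
  Insert 1 (step 6): P = [1, 5, 7] / [3, 6] / [4];  Q = [1, 2, 5] / [3, 4] / [6]
  Insert 2 (step 7): P = [1, 2, 7] / [3, 5] / [4, 6];  Q = [1, 2, 5] / [3, 4] / [6, 7]
  Insert 8 (step 8): P = [1, 2, 7, 8] / [3, 5] / [4, 6];  Q = [1, 2, 5, 8] / [3, 4] / [6, 7]
Final shape: (4, 2, 2).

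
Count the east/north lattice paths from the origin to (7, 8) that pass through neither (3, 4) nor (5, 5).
Number of paths = 2515

Inclusion–exclusion. Total paths: C(15, 7) = 6435. Through P₁: C(7, 3)·C(8, 4) = 2450. Through P₂: C(10, 5)·C(5, 2) = 2520. Since P₁ is strictly southwest of P₂, a monotone path through both must visit P₁ then P₂; paths through both = C(7, 3)·C(3, 2)·C(5, 2) = 1050. Avoid both = 6435 − 2450 − 2520 + 1050 = 2515.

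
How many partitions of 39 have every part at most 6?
p(39, parts ≤ 6) = 3331

Use the recurrence p(n, m) = p(n, m−1) + p(n−m, m): either the largest part is < m (count p(n, m−1)) or the largest part is exactly m (remove one copy of m, count p(n−m, m)). With p(0, ·) = 1 this gives p(39, parts ≤ 6) = 3331. (By conjugating Young diagrams, this also counts partitions of 39 into at most 6 parts.)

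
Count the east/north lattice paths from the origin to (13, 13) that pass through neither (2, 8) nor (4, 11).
Number of paths = 10153715

Inclusion–exclusion. Total paths: C(26, 13) = 10400600. Through P₁: C(10, 2)·C(16, 11) = 196560. Through P₂: C(15, 4)·C(11, 9) = 75075. Since P₁ is strictly southwest of P₂, a monotone path through both must visit P₁ then P₂; paths through both = C(10, 2)·C(5, 2)·C(11, 9) = 24750. Avoid both = 10400600 − 196560 − 75075 + 24750 = 10153715.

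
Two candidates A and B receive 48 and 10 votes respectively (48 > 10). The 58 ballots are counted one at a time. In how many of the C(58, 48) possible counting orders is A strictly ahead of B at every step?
Strict-lead orderings = 34186557405

Total orderings of the 58 votes with 48 for A: C(58, 48) = 52179482355. By the Bertrand ballot formula (Cycle Lemma / reflection principle), the number of orderings in which A is strictly ahead of B throughout is (p − q)/(p + q) · C(p + q, p) = (48 − 10)/(48 + 10) · 52179482355 = 34186557405.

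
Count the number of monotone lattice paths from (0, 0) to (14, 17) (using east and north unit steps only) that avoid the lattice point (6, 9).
Number of paths = 200768175

Total paths from (0, 0) to (14, 17): C(31, 14) = 265182525. Paths through (6, 9): (paths (0, 0) → (6, 9)) × (paths (6, 9) → (14, 17)) = C(15, 6) · C(16, 8) = 5005 · 12870 = 64414350. Avoidance count = 265182525 − 64414350 = 200768175.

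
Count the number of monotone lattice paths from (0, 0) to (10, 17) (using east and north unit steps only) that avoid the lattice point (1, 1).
Number of paths = 4350335

Total paths from (0, 0) to (10, 17): C(27, 10) = 8436285. Paths through (1, 1): (paths (0, 0) → (1, 1)) × (paths (1, 1) → (10, 17)) = C(2, 1) · C(25, 9) = 2 · 2042975 = 4085950. Avoidance count = 8436285 − 4085950 = 4350335.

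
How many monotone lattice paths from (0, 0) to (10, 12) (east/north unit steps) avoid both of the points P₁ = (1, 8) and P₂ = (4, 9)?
Number of paths = 583175

Inclusion–exclusion. Total paths: C(22, 10) = 646646. Through P₁: C(9, 1)·C(13, 9) = 6435. Through P₂: C(13, 4)·C(9, 6) = 60060. Since P₁ is strictly southwest of P₂, a monotone path through both must visit P₁ then P₂; paths through both = C(9, 1)·C(4, 3)·C(9, 6) = 3024. Avoid both = 646646 − 6435 − 60060 + 3024 = 583175.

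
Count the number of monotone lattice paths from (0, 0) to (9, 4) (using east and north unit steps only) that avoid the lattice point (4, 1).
Number of paths = 435

Total paths from (0, 0) to (9, 4): C(13, 9) = 715. Paths through (4, 1): (paths (0, 0) → (4, 1)) × (paths (4, 1) → (9, 4)) = C(5, 4) · C(8, 5) = 5 · 56 = 280. Avoidance count = 715 − 280 = 435.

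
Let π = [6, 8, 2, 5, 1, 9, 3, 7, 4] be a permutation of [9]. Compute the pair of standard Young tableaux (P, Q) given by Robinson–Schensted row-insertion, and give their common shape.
P = [1, 3, 4] / [2, 5, 7] / [6, 8, 9];  Q = [1, 2, 6] / [3, 4, 8] / [5, 7, 9];  common shape = (3, 3, 3)

Row-insert the values π_1, π_2, … into P one at a time, bumping the leftmost entry strictly greater than the inserted value down to the next row. The recording tableau Q records, in position (i, j), the step at which that cell was added to P.
  Insert 6 (step 1): P = [6];  Q = [1]
  Insert 8 (step 2): P = [6, 8];  Q = [1, 2]
  Insert 2 (step 3): P = [2, 8] / [6];  Q = [1, 2] / [3]
  Insert 5 (step 4): P = [2, 5] / [6, 8];  Q = [1, 2] / [3, 4]
  Insert 1 (step 5): P = [1, 5] / [2, 8] / [6];  Q = [1, 2] / [3, 4] / [5]
  Insert 9 (step 6): P = [1, 5, 9] / [2, 8] / [6];  Q = [1, 2, 6] / [3, 4] / [5]
  Insert 3 (step 7): P = [1, 3, 9] / [2, 5] / [6, 8];  Q = [1, 2, 6] / [3, 4] / [5, 7]
  Insert 7 (step 8): P = [1, 3, 7] / [2, 5, 9] / [6, 8];  Q = [1, 2, 6] / [3, 4, 8] / [5, 7]
  Insert 4 (step 9): P = [1, 3, 4] / [2, 5, 7] / [6, 8, 9];  Q = [1, 2, 6] / [3, 4, 8] / [5, 7, 9]
Final shape: (3, 3, 3).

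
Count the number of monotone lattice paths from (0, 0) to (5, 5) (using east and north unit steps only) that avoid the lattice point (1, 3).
Number of paths = 192

Total paths from (0, 0) to (5, 5): C(10, 5) = 252. Paths through (1, 3): (paths (0, 0) → (1, 3)) × (paths (1, 3) → (5, 5)) = C(4, 1) · C(6, 4) = 4 · 15 = 60. Avoidance count = 252 − 60 = 192.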